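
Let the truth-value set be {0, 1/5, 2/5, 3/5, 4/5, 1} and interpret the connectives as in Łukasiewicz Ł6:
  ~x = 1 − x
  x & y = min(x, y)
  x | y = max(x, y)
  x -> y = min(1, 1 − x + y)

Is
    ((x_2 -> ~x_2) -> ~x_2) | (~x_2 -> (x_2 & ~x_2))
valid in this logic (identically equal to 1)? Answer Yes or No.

Counterexample: take x_2 = 1/5.
~x_2 = ~1/5 = 4/5
x_2 -> ~x_2 = 1/5 -> 4/5 = 1
~x_2 = ~1/5 = 4/5
(x_2 -> ~x_2) -> ~x_2 = 1 -> 4/5 = 4/5
~x_2 = ~1/5 = 4/5
~x_2 = ~1/5 = 4/5
x_2 & ~x_2 = 1/5 & 4/5 = 1/5
~x_2 -> (x_2 & ~x_2) = 4/5 -> 1/5 = 2/5
((x_2 -> ~x_2) -> ~x_2) | (~x_2 -> (x_2 & ~x_2)) = 4/5 | 2/5 = 4/5
This gives 4/5 ≠ 1.

No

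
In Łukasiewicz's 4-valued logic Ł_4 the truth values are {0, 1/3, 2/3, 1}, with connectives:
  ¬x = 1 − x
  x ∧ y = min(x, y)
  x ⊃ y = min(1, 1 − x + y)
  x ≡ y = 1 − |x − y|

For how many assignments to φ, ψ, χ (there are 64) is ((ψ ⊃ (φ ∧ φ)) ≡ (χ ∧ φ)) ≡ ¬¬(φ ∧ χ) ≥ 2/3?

52

value 1: 40 assignments (counts)
value 2/3: 12 assignments (counts)
value 1/3: 8 assignments
value 0: 4 assignments
So 52 of the 64 assignments meet the threshold.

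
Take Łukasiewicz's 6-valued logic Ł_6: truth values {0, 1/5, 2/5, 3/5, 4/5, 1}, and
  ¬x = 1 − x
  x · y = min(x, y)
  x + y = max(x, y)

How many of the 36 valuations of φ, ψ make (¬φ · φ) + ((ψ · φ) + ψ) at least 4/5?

12

value 1: 6 assignments (counts)
value 4/5: 6 assignments (counts)
value 3/5: 6 assignments
value 2/5: 10 assignments
value 1/5: 6 assignments
value 0: 2 assignments
So 12 of the 36 assignments meet the threshold.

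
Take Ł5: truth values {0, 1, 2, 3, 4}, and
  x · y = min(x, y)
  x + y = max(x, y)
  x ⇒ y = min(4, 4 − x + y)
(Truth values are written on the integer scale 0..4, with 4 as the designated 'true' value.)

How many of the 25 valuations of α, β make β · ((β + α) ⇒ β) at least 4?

5

value 4: 5 assignments (counts)
value 3: 5 assignments
value 2: 5 assignments
value 1: 5 assignments
value 0: 5 assignments
So 5 of the 25 assignments meet the threshold.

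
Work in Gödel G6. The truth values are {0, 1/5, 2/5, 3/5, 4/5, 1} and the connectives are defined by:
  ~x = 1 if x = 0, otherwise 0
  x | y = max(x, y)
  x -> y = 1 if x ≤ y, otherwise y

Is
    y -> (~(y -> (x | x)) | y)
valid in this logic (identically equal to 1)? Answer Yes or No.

Yes

At x = 2/5, y = 3/5, for instance:
x | x = 2/5 | 2/5 = 2/5
y -> (x | x) = 3/5 -> 2/5 = 2/5
~(y -> (x | x)) = ~2/5 = 0
~(y -> (x | x)) | y = 0 | 3/5 = 3/5
y -> (~(y -> (x | x)) | y) = 3/5 -> 3/5 = 1
and checking the remaining 35 assignments likewise gives ≥ 1 in every case.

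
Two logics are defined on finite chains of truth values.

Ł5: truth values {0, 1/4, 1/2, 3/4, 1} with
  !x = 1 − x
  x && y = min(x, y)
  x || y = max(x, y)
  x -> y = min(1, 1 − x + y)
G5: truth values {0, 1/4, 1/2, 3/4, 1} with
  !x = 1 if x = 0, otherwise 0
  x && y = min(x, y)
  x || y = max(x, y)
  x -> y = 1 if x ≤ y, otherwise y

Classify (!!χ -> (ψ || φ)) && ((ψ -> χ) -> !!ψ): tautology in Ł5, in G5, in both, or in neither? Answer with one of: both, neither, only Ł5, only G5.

In Ł5: at φ = 0, ψ = 0, χ = 0 the value is 0 — not a tautology.
In G5: at φ = 0, ψ = 0, χ = 0 the value is 0 — not a tautology.

neither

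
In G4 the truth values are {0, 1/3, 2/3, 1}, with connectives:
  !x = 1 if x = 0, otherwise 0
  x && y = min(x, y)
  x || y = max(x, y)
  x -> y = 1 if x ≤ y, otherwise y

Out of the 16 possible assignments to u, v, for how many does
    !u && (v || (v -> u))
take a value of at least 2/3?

u = 0, v = 0 ↦ 1  ≥
u = 0, v = 1/3 ↦ 1/3  <
u = 0, v = 2/3 ↦ 2/3  ≥
u = 0, v = 1 ↦ 1  ≥
u = 1/3, v = 0 ↦ 0  <
u = 1/3, v = 1/3 ↦ 0  <
u = 1/3, v = 2/3 ↦ 0  <
u = 1/3, v = 1 ↦ 0  <
u = 2/3, v = 0 ↦ 0  <
u = 2/3, v = 1/3 ↦ 0  <
u = 2/3, v = 2/3 ↦ 0  <
u = 2/3, v = 1 ↦ 0  <
u = 1, v = 0 ↦ 0  <
u = 1, v = 1/3 ↦ 0  <
u = 1, v = 2/3 ↦ 0  <
u = 1, v = 1 ↦ 0  <
So 3 of the 16 assignments meet the threshold.

3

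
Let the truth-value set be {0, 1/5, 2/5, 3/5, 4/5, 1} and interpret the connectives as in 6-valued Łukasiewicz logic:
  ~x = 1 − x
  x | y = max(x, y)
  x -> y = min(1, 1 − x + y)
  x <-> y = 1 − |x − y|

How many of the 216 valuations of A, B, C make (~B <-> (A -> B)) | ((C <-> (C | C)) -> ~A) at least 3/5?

150

value 1: 48 assignments (counts)
value 4/5: 60 assignments (counts)
value 3/5: 42 assignments (counts)
value 2/5: 36 assignments
value 1/5: 18 assignments
value 0: 12 assignments
So 150 of the 216 assignments meet the threshold.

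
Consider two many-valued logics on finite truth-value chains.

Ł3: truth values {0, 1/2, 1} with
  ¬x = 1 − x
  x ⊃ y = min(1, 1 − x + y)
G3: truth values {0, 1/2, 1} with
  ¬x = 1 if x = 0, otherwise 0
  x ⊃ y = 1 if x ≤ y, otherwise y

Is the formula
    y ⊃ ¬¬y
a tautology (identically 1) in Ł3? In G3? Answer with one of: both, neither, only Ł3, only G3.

In Ł3: every assignment gives 1 — tautology.
In G3: every assignment gives 1 — tautology.

both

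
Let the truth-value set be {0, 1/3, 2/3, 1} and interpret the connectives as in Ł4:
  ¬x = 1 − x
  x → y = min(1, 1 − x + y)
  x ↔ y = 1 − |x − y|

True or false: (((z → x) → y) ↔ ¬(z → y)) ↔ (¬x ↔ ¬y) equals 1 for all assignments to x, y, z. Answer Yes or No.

No

Counterexample: take x = 0, y = 1/3, z = 1/3.
z → x = 1/3 → 0 = 2/3
(z → x) → y = 2/3 → 1/3 = 2/3
z → y = 1/3 → 1/3 = 1
¬(z → y) = ¬1 = 0
((z → x) → y) ↔ ¬(z → y) = 2/3 ↔ 0 = 1/3
¬x = ¬0 = 1
¬y = ¬1/3 = 2/3
¬x ↔ ¬y = 1 ↔ 2/3 = 2/3
(((z → x) → y) ↔ ¬(z → y)) ↔ (¬x ↔ ¬y) = 1/3 ↔ 2/3 = 2/3
This gives 2/3 ≠ 1.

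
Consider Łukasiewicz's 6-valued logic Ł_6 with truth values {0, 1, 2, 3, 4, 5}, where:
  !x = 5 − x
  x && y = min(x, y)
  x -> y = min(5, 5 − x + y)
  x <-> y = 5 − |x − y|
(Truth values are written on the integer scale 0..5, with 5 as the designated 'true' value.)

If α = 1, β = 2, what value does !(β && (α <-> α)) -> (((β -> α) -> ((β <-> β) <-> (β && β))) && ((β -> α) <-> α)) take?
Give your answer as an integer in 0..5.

α <-> α = 1 <-> 1 = 5
β && (α <-> α) = 2 && 5 = 2
!(β && (α <-> α)) = !2 = 3
β -> α = 2 -> 1 = 4
β <-> β = 2 <-> 2 = 5
β && β = 2 && 2 = 2
(β <-> β) <-> (β && β) = 5 <-> 2 = 2
(β -> α) -> ((β <-> β) <-> (β && β)) = 4 -> 2 = 3
β -> α = 2 -> 1 = 4
(β -> α) <-> α = 4 <-> 1 = 2
((β -> α) -> ((β <-> β) <-> (β && β))) && ((β -> α) <-> α) = 3 && 2 = 2
!(β && (α <-> α)) -> (((β -> α) -> ((β <-> β) <-> (β && β))) && ((β -> α) <-> α)) = 3 -> 2 = 4

4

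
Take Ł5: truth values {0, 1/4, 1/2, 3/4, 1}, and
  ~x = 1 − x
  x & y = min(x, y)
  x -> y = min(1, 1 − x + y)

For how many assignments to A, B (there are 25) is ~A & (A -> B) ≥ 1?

value 1: 5 assignments (counts)
value 3/4: 5 assignments
value 1/2: 5 assignments
value 1/4: 5 assignments
value 0: 5 assignments
So 5 of the 25 assignments meet the threshold.

5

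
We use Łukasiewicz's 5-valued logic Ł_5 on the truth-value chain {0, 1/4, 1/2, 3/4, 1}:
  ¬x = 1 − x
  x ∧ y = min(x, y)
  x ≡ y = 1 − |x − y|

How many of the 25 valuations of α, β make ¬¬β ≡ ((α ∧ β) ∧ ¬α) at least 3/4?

14

value 1: 9 assignments (counts)
value 3/4: 5 assignments (counts)
value 1/2: 5 assignments
value 1/4: 4 assignments
value 0: 2 assignments
So 14 of the 25 assignments meet the threshold.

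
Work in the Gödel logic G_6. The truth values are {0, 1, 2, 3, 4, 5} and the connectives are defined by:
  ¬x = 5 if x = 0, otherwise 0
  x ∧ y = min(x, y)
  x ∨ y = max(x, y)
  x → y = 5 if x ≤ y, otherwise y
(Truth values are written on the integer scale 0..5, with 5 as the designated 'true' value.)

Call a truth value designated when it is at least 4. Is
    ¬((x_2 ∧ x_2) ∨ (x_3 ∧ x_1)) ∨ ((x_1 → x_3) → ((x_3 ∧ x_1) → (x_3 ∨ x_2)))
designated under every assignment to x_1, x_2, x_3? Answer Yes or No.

At x_1 = 3, x_2 = 5, x_3 = 2, for instance:
x_2 ∧ x_2 = 5 ∧ 5 = 5
x_3 ∧ x_1 = 2 ∧ 3 = 2
(x_2 ∧ x_2) ∨ (x_3 ∧ x_1) = 5 ∨ 2 = 5
¬((x_2 ∧ x_2) ∨ (x_3 ∧ x_1)) = ¬5 = 0
x_1 → x_3 = 3 → 2 = 2
x_3 ∧ x_1 = 2 ∧ 3 = 2
x_3 ∨ x_2 = 2 ∨ 5 = 5
(x_3 ∧ x_1) → (x_3 ∨ x_2) = 2 → 5 = 5
(x_1 → x_3) → ((x_3 ∧ x_1) → (x_3 ∨ x_2)) = 2 → 5 = 5
¬((x_2 ∧ x_2) ∨ (x_3 ∧ x_1)) ∨ ((x_1 → x_3) → ((x_3 ∧ x_1) → (x_3 ∨ x_2))) = 0 ∨ 5 = 5
and checking the remaining 215 assignments likewise gives ≥ 4 in every case.

Yes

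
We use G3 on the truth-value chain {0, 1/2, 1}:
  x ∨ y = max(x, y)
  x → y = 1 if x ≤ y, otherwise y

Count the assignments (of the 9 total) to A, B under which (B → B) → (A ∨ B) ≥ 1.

A = 0, B = 0 ↦ 0  <
A = 0, B = 1/2 ↦ 1/2  <
A = 0, B = 1 ↦ 1  ≥
A = 1/2, B = 0 ↦ 1/2  <
A = 1/2, B = 1/2 ↦ 1/2  <
A = 1/2, B = 1 ↦ 1  ≥
A = 1, B = 0 ↦ 1  ≥
A = 1, B = 1/2 ↦ 1  ≥
A = 1, B = 1 ↦ 1  ≥
So 5 of the 9 assignments meet the threshold.

5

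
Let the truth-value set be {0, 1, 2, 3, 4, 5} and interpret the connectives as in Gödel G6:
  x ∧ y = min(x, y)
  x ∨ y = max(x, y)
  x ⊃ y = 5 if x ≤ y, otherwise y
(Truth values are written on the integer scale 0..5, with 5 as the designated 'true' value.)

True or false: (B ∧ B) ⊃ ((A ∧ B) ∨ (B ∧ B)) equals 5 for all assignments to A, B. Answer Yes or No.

At A = 1, B = 2, for instance:
B ∧ B = 2 ∧ 2 = 2
A ∧ B = 1 ∧ 2 = 1
(A ∧ B) ∨ (B ∧ B) = 1 ∨ 2 = 2
(B ∧ B) ⊃ ((A ∧ B) ∨ (B ∧ B)) = 2 ⊃ 2 = 5
and checking the remaining 35 assignments likewise gives ≥ 5 in every case.

Yes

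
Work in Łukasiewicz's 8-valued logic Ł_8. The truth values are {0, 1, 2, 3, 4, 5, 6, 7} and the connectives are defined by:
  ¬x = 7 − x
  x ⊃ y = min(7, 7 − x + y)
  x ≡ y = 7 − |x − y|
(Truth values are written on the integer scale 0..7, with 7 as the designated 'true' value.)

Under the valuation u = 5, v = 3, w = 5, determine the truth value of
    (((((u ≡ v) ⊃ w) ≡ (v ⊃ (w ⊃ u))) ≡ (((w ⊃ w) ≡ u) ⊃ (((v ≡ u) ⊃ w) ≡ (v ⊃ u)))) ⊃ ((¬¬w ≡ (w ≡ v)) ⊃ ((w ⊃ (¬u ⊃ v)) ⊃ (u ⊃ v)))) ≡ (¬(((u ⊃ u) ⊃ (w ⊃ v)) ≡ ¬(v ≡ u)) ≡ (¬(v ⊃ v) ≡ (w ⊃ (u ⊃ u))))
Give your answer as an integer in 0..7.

6

u ≡ v = 5 ≡ 3 = 5
(u ≡ v) ⊃ w = 5 ⊃ 5 = 7
w ⊃ u = 5 ⊃ 5 = 7
v ⊃ (w ⊃ u) = 3 ⊃ 7 = 7
((u ≡ v) ⊃ w) ≡ (v ⊃ (w ⊃ u)) = 7 ≡ 7 = 7
w ⊃ w = 5 ⊃ 5 = 7
(w ⊃ w) ≡ u = 7 ≡ 5 = 5
v ≡ u = 3 ≡ 5 = 5
(v ≡ u) ⊃ w = 5 ⊃ 5 = 7
v ⊃ u = 3 ⊃ 5 = 7
((v ≡ u) ⊃ w) ≡ (v ⊃ u) = 7 ≡ 7 = 7
((w ⊃ w) ≡ u) ⊃ (((v ≡ u) ⊃ w) ≡ (v ⊃ u)) = 5 ⊃ 7 = 7
(((u ≡ v) ⊃ w) ≡ (v ⊃ (w ⊃ u))) ≡ (((w ⊃ w) ≡ u) ⊃ (((v ≡ u) ⊃ w) ≡ (v ⊃ u))) = 7 ≡ 7 = 7
¬w = ¬5 = 2
¬¬w = ¬2 = 5
w ≡ v = 5 ≡ 3 = 5
¬¬w ≡ (w ≡ v) = 5 ≡ 5 = 7
¬u = ¬5 = 2
¬u ⊃ v = 2 ⊃ 3 = 7
w ⊃ (¬u ⊃ v) = 5 ⊃ 7 = 7
u ⊃ v = 5 ⊃ 3 = 5
(w ⊃ (¬u ⊃ v)) ⊃ (u ⊃ v) = 7 ⊃ 5 = 5
(¬¬w ≡ (w ≡ v)) ⊃ ((w ⊃ (¬u ⊃ v)) ⊃ (u ⊃ v)) = 7 ⊃ 5 = 5
((((u ≡ v) ⊃ w) ≡ (v ⊃ (w ⊃ u))) ≡ (((w ⊃ w) ≡ u) ⊃ (((v ≡ u) ⊃ w) ≡ (v ⊃ u)))) ⊃ ((¬¬w ≡ (w ≡ v)) ⊃ ((w ⊃ (¬u ⊃ v)) ⊃ (u ⊃ v))) = 7 ⊃ 5 = 5
u ⊃ u = 5 ⊃ 5 = 7
w ⊃ v = 5 ⊃ 3 = 5
(u ⊃ u) ⊃ (w ⊃ v) = 7 ⊃ 5 = 5
v ≡ u = 3 ≡ 5 = 5
¬(v ≡ u) = ¬5 = 2
((u ⊃ u) ⊃ (w ⊃ v)) ≡ ¬(v ≡ u) = 5 ≡ 2 = 4
¬(((u ⊃ u) ⊃ (w ⊃ v)) ≡ ¬(v ≡ u)) = ¬4 = 3
v ⊃ v = 3 ⊃ 3 = 7
¬(v ⊃ v) = ¬7 = 0
u ⊃ u = 5 ⊃ 5 = 7
w ⊃ (u ⊃ u) = 5 ⊃ 7 = 7
¬(v ⊃ v) ≡ (w ⊃ (u ⊃ u)) = 0 ≡ 7 = 0
¬(((u ⊃ u) ⊃ (w ⊃ v)) ≡ ¬(v ≡ u)) ≡ (¬(v ⊃ v) ≡ (w ⊃ (u ⊃ u))) = 3 ≡ 0 = 4
(((((u ≡ v) ⊃ w) ≡ (v ⊃ (w ⊃ u))) ≡ (((w ⊃ w) ≡ u) ⊃ (((v ≡ u) ⊃ w) ≡ (v ⊃ u)))) ⊃ ((¬¬w ≡ (w ≡ v)) ⊃ ((w ⊃ (¬u ⊃ v)) ⊃ (u ⊃ v)))) ≡ (¬(((u ⊃ u) ⊃ (w ⊃ v)) ≡ ¬(v ≡ u)) ≡ (¬(v ⊃ v) ≡ (w ⊃ (u ⊃ u)))) = 5 ≡ 4 = 6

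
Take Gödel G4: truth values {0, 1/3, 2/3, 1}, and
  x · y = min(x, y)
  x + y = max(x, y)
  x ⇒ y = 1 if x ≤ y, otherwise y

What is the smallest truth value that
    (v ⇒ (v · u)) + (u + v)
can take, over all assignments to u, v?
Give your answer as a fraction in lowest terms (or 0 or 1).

Take u = 0, v = 1/3:
v · u = 1/3 · 0 = 0
v ⇒ (v · u) = 1/3 ⇒ 0 = 0
u + v = 0 + 1/3 = 1/3
(v ⇒ (v · u)) + (u + v) = 0 + 1/3 = 1/3
No assignment yields a value below 1/3, so this is the minimum.

1/3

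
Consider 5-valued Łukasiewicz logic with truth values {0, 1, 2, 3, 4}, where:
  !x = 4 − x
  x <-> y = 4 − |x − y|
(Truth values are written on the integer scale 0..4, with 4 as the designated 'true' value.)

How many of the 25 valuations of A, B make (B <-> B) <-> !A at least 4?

5

value 4: 5 assignments (counts)
value 3: 5 assignments
value 2: 5 assignments
value 1: 5 assignments
value 0: 5 assignments
So 5 of the 25 assignments meet the threshold.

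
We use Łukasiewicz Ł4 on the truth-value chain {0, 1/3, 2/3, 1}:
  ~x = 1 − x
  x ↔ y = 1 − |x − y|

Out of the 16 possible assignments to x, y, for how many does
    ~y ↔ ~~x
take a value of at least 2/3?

10

x = 0, y = 0 ↦ 0  <
x = 0, y = 1/3 ↦ 1/3  <
x = 0, y = 2/3 ↦ 2/3  ≥
x = 0, y = 1 ↦ 1  ≥
x = 1/3, y = 0 ↦ 1/3  <
x = 1/3, y = 1/3 ↦ 2/3  ≥
x = 1/3, y = 2/3 ↦ 1  ≥
x = 1/3, y = 1 ↦ 2/3  ≥
x = 2/3, y = 0 ↦ 2/3  ≥
x = 2/3, y = 1/3 ↦ 1  ≥
x = 2/3, y = 2/3 ↦ 2/3  ≥
x = 2/3, y = 1 ↦ 1/3  <
x = 1, y = 0 ↦ 1  ≥
x = 1, y = 1/3 ↦ 2/3  ≥
x = 1, y = 2/3 ↦ 1/3  <
x = 1, y = 1 ↦ 0  <
So 10 of the 16 assignments meet the threshold.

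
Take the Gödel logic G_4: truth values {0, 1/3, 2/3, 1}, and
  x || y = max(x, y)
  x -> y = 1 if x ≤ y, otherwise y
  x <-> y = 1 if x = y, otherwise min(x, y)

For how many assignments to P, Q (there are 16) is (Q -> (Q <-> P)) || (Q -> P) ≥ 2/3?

11

P = 0, Q = 0 ↦ 1  ≥
P = 0, Q = 1/3 ↦ 0  <
P = 0, Q = 2/3 ↦ 0  <
P = 0, Q = 1 ↦ 0  <
P = 1/3, Q = 0 ↦ 1  ≥
P = 1/3, Q = 1/3 ↦ 1  ≥
P = 1/3, Q = 2/3 ↦ 1/3  <
P = 1/3, Q = 1 ↦ 1/3  <
P = 2/3, Q = 0 ↦ 1  ≥
P = 2/3, Q = 1/3 ↦ 1  ≥
P = 2/3, Q = 2/3 ↦ 1  ≥
P = 2/3, Q = 1 ↦ 2/3  ≥
P = 1, Q = 0 ↦ 1  ≥
P = 1, Q = 1/3 ↦ 1  ≥
P = 1, Q = 2/3 ↦ 1  ≥
P = 1, Q = 1 ↦ 1  ≥
So 11 of the 16 assignments meet the threshold.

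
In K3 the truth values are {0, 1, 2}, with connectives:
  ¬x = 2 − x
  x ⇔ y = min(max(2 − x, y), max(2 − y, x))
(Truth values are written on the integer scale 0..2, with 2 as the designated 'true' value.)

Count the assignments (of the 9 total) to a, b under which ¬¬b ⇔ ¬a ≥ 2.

a = 0, b = 0 ↦ 0  <
a = 0, b = 1 ↦ 1  <
a = 0, b = 2 ↦ 2  ≥
a = 1, b = 0 ↦ 1  <
a = 1, b = 1 ↦ 1  <
a = 1, b = 2 ↦ 1  <
a = 2, b = 0 ↦ 2  ≥
a = 2, b = 1 ↦ 1  <
a = 2, b = 2 ↦ 0  <
So 2 of the 9 assignments meet the threshold.

2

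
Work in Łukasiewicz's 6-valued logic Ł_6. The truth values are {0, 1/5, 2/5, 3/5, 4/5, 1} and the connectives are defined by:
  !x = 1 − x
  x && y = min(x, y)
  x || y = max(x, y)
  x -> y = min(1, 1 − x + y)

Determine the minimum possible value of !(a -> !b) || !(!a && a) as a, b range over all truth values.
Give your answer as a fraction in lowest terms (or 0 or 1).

3/5

Take a = 2/5, b = 0:
!b = !0 = 1
a -> !b = 2/5 -> 1 = 1
!(a -> !b) = !1 = 0
!a = !2/5 = 3/5
!a && a = 3/5 && 2/5 = 2/5
!(!a && a) = !2/5 = 3/5
!(a -> !b) || !(!a && a) = 0 || 3/5 = 3/5
No assignment yields a value below 3/5, so this is the minimum.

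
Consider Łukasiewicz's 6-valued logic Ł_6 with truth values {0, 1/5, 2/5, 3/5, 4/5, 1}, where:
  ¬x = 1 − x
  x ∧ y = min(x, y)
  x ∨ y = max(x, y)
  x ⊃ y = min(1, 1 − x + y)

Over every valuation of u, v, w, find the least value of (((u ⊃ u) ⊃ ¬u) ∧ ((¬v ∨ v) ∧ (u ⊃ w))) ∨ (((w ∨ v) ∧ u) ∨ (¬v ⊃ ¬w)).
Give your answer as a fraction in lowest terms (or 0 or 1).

Take u = 0, v = 2/5, w = 4/5:
u ⊃ u = 0 ⊃ 0 = 1
¬u = ¬0 = 1
(u ⊃ u) ⊃ ¬u = 1 ⊃ 1 = 1
¬v = ¬2/5 = 3/5
¬v ∨ v = 3/5 ∨ 2/5 = 3/5
u ⊃ w = 0 ⊃ 4/5 = 1
(¬v ∨ v) ∧ (u ⊃ w) = 3/5 ∧ 1 = 3/5
((u ⊃ u) ⊃ ¬u) ∧ ((¬v ∨ v) ∧ (u ⊃ w)) = 1 ∧ 3/5 = 3/5
w ∨ v = 4/5 ∨ 2/5 = 4/5
(w ∨ v) ∧ u = 4/5 ∧ 0 = 0
¬v = ¬2/5 = 3/5
¬w = ¬4/5 = 1/5
¬v ⊃ ¬w = 3/5 ⊃ 1/5 = 3/5
((w ∨ v) ∧ u) ∨ (¬v ⊃ ¬w) = 0 ∨ 3/5 = 3/5
(((u ⊃ u) ⊃ ¬u) ∧ ((¬v ∨ v) ∧ (u ⊃ w))) ∨ (((w ∨ v) ∧ u) ∨ (¬v ⊃ ¬w)) = 3/5 ∨ 3/5 = 3/5
No assignment yields a value below 3/5, so this is the minimum.

3/5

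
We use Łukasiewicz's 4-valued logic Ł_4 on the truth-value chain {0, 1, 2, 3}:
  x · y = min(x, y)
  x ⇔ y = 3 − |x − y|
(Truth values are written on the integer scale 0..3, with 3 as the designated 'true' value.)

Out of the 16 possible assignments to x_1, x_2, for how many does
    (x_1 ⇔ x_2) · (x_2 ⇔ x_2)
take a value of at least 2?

10

x_1 = 0, x_2 = 0 ↦ 3  ≥
x_1 = 0, x_2 = 1 ↦ 2  ≥
x_1 = 0, x_2 = 2 ↦ 1  <
x_1 = 0, x_2 = 3 ↦ 0  <
x_1 = 1, x_2 = 0 ↦ 2  ≥
x_1 = 1, x_2 = 1 ↦ 3  ≥
x_1 = 1, x_2 = 2 ↦ 2  ≥
x_1 = 1, x_2 = 3 ↦ 1  <
x_1 = 2, x_2 = 0 ↦ 1  <
x_1 = 2, x_2 = 1 ↦ 2  ≥
x_1 = 2, x_2 = 2 ↦ 3  ≥
x_1 = 2, x_2 = 3 ↦ 2  ≥
x_1 = 3, x_2 = 0 ↦ 0  <
x_1 = 3, x_2 = 1 ↦ 1  <
x_1 = 3, x_2 = 2 ↦ 2  ≥
x_1 = 3, x_2 = 3 ↦ 3  ≥
So 10 of the 16 assignments meet the threshold.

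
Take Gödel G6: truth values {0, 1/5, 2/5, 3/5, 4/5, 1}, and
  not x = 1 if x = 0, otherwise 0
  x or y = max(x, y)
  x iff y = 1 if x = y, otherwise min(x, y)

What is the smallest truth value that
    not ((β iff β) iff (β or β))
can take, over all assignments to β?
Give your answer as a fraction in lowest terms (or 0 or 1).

0

Take β = 1/5:
β iff β = 1/5 iff 1/5 = 1
β or β = 1/5 or 1/5 = 1/5
(β iff β) iff (β or β) = 1 iff 1/5 = 1/5
not ((β iff β) iff (β or β)) = not 1/5 = 0
No assignment yields a value below 0, so this is the minimum.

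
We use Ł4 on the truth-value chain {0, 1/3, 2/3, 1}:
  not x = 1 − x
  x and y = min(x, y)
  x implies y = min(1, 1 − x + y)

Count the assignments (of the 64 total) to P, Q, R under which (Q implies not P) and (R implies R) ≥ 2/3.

value 1: 40 assignments (counts)
value 2/3: 12 assignments (counts)
value 1/3: 8 assignments
value 0: 4 assignments
So 52 of the 64 assignments meet the threshold.

52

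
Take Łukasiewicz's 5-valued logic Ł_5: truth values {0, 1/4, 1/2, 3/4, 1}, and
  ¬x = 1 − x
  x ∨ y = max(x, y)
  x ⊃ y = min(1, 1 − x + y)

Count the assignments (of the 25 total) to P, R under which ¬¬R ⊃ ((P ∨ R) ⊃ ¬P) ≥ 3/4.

20

value 1: 17 assignments (counts)
value 3/4: 3 assignments (counts)
value 1/2: 2 assignments
value 1/4: 2 assignments
value 0: 1 assignment
So 20 of the 25 assignments meet the threshold.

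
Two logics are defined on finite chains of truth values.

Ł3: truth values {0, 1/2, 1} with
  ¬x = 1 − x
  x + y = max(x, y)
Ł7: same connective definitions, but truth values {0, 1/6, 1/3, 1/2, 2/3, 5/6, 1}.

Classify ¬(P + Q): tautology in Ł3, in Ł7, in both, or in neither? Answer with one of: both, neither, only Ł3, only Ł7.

neither

In Ł3: at P = 0, Q = 1/2 the value is 1/2 — not a tautology.
In Ł7: at P = 0, Q = 1/6 the value is 5/6 — not a tautology.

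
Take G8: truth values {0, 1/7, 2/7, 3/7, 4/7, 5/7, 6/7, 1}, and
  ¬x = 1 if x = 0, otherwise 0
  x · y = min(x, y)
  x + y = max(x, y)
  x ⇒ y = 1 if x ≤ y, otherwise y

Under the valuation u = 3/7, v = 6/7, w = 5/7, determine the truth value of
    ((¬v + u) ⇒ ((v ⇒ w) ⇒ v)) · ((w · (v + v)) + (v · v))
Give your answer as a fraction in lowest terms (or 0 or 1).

¬v = ¬6/7 = 0
¬v + u = 0 + 3/7 = 3/7
v ⇒ w = 6/7 ⇒ 5/7 = 5/7
(v ⇒ w) ⇒ v = 5/7 ⇒ 6/7 = 1
(¬v + u) ⇒ ((v ⇒ w) ⇒ v) = 3/7 ⇒ 1 = 1
v + v = 6/7 + 6/7 = 6/7
w · (v + v) = 5/7 · 6/7 = 5/7
v · v = 6/7 · 6/7 = 6/7
(w · (v + v)) + (v · v) = 5/7 + 6/7 = 6/7
((¬v + u) ⇒ ((v ⇒ w) ⇒ v)) · ((w · (v + v)) + (v · v)) = 1 · 6/7 = 6/7

6/7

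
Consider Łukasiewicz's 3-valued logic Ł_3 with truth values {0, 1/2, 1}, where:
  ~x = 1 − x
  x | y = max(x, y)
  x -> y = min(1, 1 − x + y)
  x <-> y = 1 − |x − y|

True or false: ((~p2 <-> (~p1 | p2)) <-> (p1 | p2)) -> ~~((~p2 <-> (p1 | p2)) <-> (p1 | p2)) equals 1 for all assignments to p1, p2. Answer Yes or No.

No

Counterexample: take p1 = 0, p2 = 1/2.
~p2 = ~1/2 = 1/2
~p1 = ~0 = 1
~p1 | p2 = 1 | 1/2 = 1
~p2 <-> (~p1 | p2) = 1/2 <-> 1 = 1/2
p1 | p2 = 0 | 1/2 = 1/2
(~p2 <-> (~p1 | p2)) <-> (p1 | p2) = 1/2 <-> 1/2 = 1
~p2 = ~1/2 = 1/2
p1 | p2 = 0 | 1/2 = 1/2
~p2 <-> (p1 | p2) = 1/2 <-> 1/2 = 1
p1 | p2 = 0 | 1/2 = 1/2
(~p2 <-> (p1 | p2)) <-> (p1 | p2) = 1 <-> 1/2 = 1/2
~((~p2 <-> (p1 | p2)) <-> (p1 | p2)) = ~1/2 = 1/2
~~((~p2 <-> (p1 | p2)) <-> (p1 | p2)) = ~1/2 = 1/2
((~p2 <-> (~p1 | p2)) <-> (p1 | p2)) -> ~~((~p2 <-> (p1 | p2)) <-> (p1 | p2)) = 1 -> 1/2 = 1/2
This gives 1/2 ≠ 1.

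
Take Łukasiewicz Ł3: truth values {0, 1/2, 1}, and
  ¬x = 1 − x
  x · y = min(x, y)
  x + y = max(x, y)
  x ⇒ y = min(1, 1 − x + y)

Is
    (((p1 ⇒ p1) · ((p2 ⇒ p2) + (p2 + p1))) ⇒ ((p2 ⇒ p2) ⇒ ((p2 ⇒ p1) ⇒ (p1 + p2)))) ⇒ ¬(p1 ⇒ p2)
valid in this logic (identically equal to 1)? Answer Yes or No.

Counterexample: take p1 = 0, p2 = 1/2.
p1 ⇒ p1 = 0 ⇒ 0 = 1
p2 ⇒ p2 = 1/2 ⇒ 1/2 = 1
p2 + p1 = 1/2 + 0 = 1/2
(p2 ⇒ p2) + (p2 + p1) = 1 + 1/2 = 1
(p1 ⇒ p1) · ((p2 ⇒ p2) + (p2 + p1)) = 1 · 1 = 1
p2 ⇒ p2 = 1/2 ⇒ 1/2 = 1
p2 ⇒ p1 = 1/2 ⇒ 0 = 1/2
p1 + p2 = 0 + 1/2 = 1/2
(p2 ⇒ p1) ⇒ (p1 + p2) = 1/2 ⇒ 1/2 = 1
(p2 ⇒ p2) ⇒ ((p2 ⇒ p1) ⇒ (p1 + p2)) = 1 ⇒ 1 = 1
((p1 ⇒ p1) · ((p2 ⇒ p2) + (p2 + p1))) ⇒ ((p2 ⇒ p2) ⇒ ((p2 ⇒ p1) ⇒ (p1 + p2))) = 1 ⇒ 1 = 1
p1 ⇒ p2 = 0 ⇒ 1/2 = 1
¬(p1 ⇒ p2) = ¬1 = 0
(((p1 ⇒ p1) · ((p2 ⇒ p2) + (p2 + p1))) ⇒ ((p2 ⇒ p2) ⇒ ((p2 ⇒ p1) ⇒ (p1 + p2)))) ⇒ ¬(p1 ⇒ p2) = 1 ⇒ 0 = 0
This gives 0 ≠ 1.

No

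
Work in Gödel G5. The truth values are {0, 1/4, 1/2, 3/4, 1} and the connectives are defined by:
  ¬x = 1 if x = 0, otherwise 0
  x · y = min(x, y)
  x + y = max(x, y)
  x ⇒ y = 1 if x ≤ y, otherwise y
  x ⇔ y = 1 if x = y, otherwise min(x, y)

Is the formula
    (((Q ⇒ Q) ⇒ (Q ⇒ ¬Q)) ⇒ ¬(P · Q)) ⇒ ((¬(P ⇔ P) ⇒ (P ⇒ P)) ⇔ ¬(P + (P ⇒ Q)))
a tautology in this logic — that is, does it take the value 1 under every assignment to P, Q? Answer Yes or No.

No

Counterexample: take P = 0, Q = 0.
Q ⇒ Q = 0 ⇒ 0 = 1
¬Q = ¬0 = 1
Q ⇒ ¬Q = 0 ⇒ 1 = 1
(Q ⇒ Q) ⇒ (Q ⇒ ¬Q) = 1 ⇒ 1 = 1
P · Q = 0 · 0 = 0
¬(P · Q) = ¬0 = 1
((Q ⇒ Q) ⇒ (Q ⇒ ¬Q)) ⇒ ¬(P · Q) = 1 ⇒ 1 = 1
P ⇔ P = 0 ⇔ 0 = 1
¬(P ⇔ P) = ¬1 = 0
P ⇒ P = 0 ⇒ 0 = 1
¬(P ⇔ P) ⇒ (P ⇒ P) = 0 ⇒ 1 = 1
P ⇒ Q = 0 ⇒ 0 = 1
P + (P ⇒ Q) = 0 + 1 = 1
¬(P + (P ⇒ Q)) = ¬1 = 0
(¬(P ⇔ P) ⇒ (P ⇒ P)) ⇔ ¬(P + (P ⇒ Q)) = 1 ⇔ 0 = 0
(((Q ⇒ Q) ⇒ (Q ⇒ ¬Q)) ⇒ ¬(P · Q)) ⇒ ((¬(P ⇔ P) ⇒ (P ⇒ P)) ⇔ ¬(P + (P ⇒ Q))) = 1 ⇒ 0 = 0
This gives 0 ≠ 1.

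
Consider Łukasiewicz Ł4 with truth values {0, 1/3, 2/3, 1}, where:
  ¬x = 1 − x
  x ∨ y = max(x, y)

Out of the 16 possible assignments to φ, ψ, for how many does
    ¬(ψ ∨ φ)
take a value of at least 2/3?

4

φ = 0, ψ = 0 ↦ 1  ≥
φ = 0, ψ = 1/3 ↦ 2/3  ≥
φ = 0, ψ = 2/3 ↦ 1/3  <
φ = 0, ψ = 1 ↦ 0  <
φ = 1/3, ψ = 0 ↦ 2/3  ≥
φ = 1/3, ψ = 1/3 ↦ 2/3  ≥
φ = 1/3, ψ = 2/3 ↦ 1/3  <
φ = 1/3, ψ = 1 ↦ 0  <
φ = 2/3, ψ = 0 ↦ 1/3  <
φ = 2/3, ψ = 1/3 ↦ 1/3  <
φ = 2/3, ψ = 2/3 ↦ 1/3  <
φ = 2/3, ψ = 1 ↦ 0  <
φ = 1, ψ = 0 ↦ 0  <
φ = 1, ψ = 1/3 ↦ 0  <
φ = 1, ψ = 2/3 ↦ 0  <
φ = 1, ψ = 1 ↦ 0  <
So 4 of the 16 assignments meet the threshold.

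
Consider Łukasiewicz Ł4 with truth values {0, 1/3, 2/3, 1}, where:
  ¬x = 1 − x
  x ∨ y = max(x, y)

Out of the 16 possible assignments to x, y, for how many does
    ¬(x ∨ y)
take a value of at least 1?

x = 0, y = 0 ↦ 1  ≥
x = 0, y = 1/3 ↦ 2/3  <
x = 0, y = 2/3 ↦ 1/3  <
x = 0, y = 1 ↦ 0  <
x = 1/3, y = 0 ↦ 2/3  <
x = 1/3, y = 1/3 ↦ 2/3  <
x = 1/3, y = 2/3 ↦ 1/3  <
x = 1/3, y = 1 ↦ 0  <
x = 2/3, y = 0 ↦ 1/3  <
x = 2/3, y = 1/3 ↦ 1/3  <
x = 2/3, y = 2/3 ↦ 1/3  <
x = 2/3, y = 1 ↦ 0  <
x = 1, y = 0 ↦ 0  <
x = 1, y = 1/3 ↦ 0  <
x = 1, y = 2/3 ↦ 0  <
x = 1, y = 1 ↦ 0  <
So 1 of the 16 assignments meets the threshold.

1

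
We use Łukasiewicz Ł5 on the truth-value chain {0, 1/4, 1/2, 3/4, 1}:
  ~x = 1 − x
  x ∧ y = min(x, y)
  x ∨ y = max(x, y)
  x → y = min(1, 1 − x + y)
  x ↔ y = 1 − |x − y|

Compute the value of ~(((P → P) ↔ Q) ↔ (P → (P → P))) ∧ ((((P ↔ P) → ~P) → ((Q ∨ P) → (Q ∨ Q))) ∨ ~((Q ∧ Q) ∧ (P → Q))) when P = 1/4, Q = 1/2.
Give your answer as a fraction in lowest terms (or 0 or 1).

P → P = 1/4 → 1/4 = 1
(P → P) ↔ Q = 1 ↔ 1/2 = 1/2
P → P = 1/4 → 1/4 = 1
P → (P → P) = 1/4 → 1 = 1
((P → P) ↔ Q) ↔ (P → (P → P)) = 1/2 ↔ 1 = 1/2
~(((P → P) ↔ Q) ↔ (P → (P → P))) = ~1/2 = 1/2
P ↔ P = 1/4 ↔ 1/4 = 1
~P = ~1/4 = 3/4
(P ↔ P) → ~P = 1 → 3/4 = 3/4
Q ∨ P = 1/2 ∨ 1/4 = 1/2
Q ∨ Q = 1/2 ∨ 1/2 = 1/2
(Q ∨ P) → (Q ∨ Q) = 1/2 → 1/2 = 1
((P ↔ P) → ~P) → ((Q ∨ P) → (Q ∨ Q)) = 3/4 → 1 = 1
Q ∧ Q = 1/2 ∧ 1/2 = 1/2
P → Q = 1/4 → 1/2 = 1
(Q ∧ Q) ∧ (P → Q) = 1/2 ∧ 1 = 1/2
~((Q ∧ Q) ∧ (P → Q)) = ~1/2 = 1/2
(((P ↔ P) → ~P) → ((Q ∨ P) → (Q ∨ Q))) ∨ ~((Q ∧ Q) ∧ (P → Q)) = 1 ∨ 1/2 = 1
~(((P → P) ↔ Q) ↔ (P → (P → P))) ∧ ((((P ↔ P) → ~P) → ((Q ∨ P) → (Q ∨ Q))) ∨ ~((Q ∧ Q) ∧ (P → Q))) = 1/2 ∧ 1 = 1/2

1/2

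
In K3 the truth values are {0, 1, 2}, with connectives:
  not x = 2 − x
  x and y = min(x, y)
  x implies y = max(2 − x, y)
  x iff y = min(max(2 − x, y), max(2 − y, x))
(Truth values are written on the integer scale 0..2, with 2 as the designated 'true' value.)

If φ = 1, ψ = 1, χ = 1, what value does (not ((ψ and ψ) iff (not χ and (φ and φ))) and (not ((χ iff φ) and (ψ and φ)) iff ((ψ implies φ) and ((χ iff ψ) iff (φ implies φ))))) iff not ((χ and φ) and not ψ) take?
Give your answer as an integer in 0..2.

ψ and ψ = 1 and 1 = 1
not χ = not 1 = 1
φ and φ = 1 and 1 = 1
not χ and (φ and φ) = 1 and 1 = 1
(ψ and ψ) iff (not χ and (φ and φ)) = 1 iff 1 = 1
not ((ψ and ψ) iff (not χ and (φ and φ))) = not 1 = 1
χ iff φ = 1 iff 1 = 1
ψ and φ = 1 and 1 = 1
(χ iff φ) and (ψ and φ) = 1 and 1 = 1
not ((χ iff φ) and (ψ and φ)) = not 1 = 1
ψ implies φ = 1 implies 1 = 1
χ iff ψ = 1 iff 1 = 1
φ implies φ = 1 implies 1 = 1
(χ iff ψ) iff (φ implies φ) = 1 iff 1 = 1
(ψ implies φ) and ((χ iff ψ) iff (φ implies φ)) = 1 and 1 = 1
not ((χ iff φ) and (ψ and φ)) iff ((ψ implies φ) and ((χ iff ψ) iff (φ implies φ))) = 1 iff 1 = 1
not ((ψ and ψ) iff (not χ and (φ and φ))) and (not ((χ iff φ) and (ψ and φ)) iff ((ψ implies φ) and ((χ iff ψ) iff (φ implies φ)))) = 1 and 1 = 1
χ and φ = 1 and 1 = 1
not ψ = not 1 = 1
(χ and φ) and not ψ = 1 and 1 = 1
not ((χ and φ) and not ψ) = not 1 = 1
(not ((ψ and ψ) iff (not χ and (φ and φ))) and (not ((χ iff φ) and (ψ and φ)) iff ((ψ implies φ) and ((χ iff ψ) iff (φ implies φ))))) iff not ((χ and φ) and not ψ) = 1 iff 1 = 1

1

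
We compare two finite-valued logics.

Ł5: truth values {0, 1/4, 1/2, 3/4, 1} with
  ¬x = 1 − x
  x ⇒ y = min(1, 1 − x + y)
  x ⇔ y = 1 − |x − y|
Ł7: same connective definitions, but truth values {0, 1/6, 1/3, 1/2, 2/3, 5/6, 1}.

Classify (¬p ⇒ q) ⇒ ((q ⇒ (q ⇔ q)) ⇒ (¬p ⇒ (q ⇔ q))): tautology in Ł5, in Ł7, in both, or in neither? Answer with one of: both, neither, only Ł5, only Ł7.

both

In Ł5: every assignment gives 1 — tautology.
In Ł7: every assignment gives 1 — tautology.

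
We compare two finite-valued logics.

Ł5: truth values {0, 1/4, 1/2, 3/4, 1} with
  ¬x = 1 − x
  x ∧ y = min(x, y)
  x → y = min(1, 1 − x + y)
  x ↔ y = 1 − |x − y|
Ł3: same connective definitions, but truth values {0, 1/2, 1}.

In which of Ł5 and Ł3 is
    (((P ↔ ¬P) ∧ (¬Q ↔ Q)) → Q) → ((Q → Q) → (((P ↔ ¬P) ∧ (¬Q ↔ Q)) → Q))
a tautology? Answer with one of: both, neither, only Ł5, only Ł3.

both

In Ł5: every assignment gives 1 — tautology.
In Ł3: every assignment gives 1 — tautology.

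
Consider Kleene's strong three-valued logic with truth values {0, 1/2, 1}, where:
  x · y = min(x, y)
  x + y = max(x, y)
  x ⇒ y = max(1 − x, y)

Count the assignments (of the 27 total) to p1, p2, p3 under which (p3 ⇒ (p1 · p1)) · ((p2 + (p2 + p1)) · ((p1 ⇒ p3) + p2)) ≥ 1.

7

value 1: 7 assignments (counts)
value 1/2: 14 assignments
value 0: 6 assignments
So 7 of the 27 assignments meet the threshold.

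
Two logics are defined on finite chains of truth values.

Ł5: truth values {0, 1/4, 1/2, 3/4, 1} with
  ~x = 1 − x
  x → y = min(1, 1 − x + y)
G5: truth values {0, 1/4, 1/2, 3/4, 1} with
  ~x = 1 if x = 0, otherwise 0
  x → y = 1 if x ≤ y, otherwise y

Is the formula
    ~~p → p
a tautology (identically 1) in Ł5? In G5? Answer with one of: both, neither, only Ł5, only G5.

In Ł5: every assignment gives 1 — tautology.
In G5: at p = 1/4 the value is 1/4 — not a tautology.

only Ł5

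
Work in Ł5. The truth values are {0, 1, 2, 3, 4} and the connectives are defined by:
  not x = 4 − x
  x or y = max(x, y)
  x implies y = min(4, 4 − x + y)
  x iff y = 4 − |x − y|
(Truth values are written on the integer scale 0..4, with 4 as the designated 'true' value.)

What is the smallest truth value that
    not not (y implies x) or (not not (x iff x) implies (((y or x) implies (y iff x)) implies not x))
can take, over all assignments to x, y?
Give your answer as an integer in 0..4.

3

Take x = 1, y = 2:
y implies x = 2 implies 1 = 3
not (y implies x) = not 3 = 1
not not (y implies x) = not 1 = 3
x iff x = 1 iff 1 = 4
not (x iff x) = not 4 = 0
not not (x iff x) = not 0 = 4
y or x = 2 or 1 = 2
y iff x = 2 iff 1 = 3
(y or x) implies (y iff x) = 2 implies 3 = 4
not x = not 1 = 3
((y or x) implies (y iff x)) implies not x = 4 implies 3 = 3
not not (x iff x) implies (((y or x) implies (y iff x)) implies not x) = 4 implies 3 = 3
not not (y implies x) or (not not (x iff x) implies (((y or x) implies (y iff x)) implies not x)) = 3 or 3 = 3
No assignment yields a value below 3, so this is the minimum.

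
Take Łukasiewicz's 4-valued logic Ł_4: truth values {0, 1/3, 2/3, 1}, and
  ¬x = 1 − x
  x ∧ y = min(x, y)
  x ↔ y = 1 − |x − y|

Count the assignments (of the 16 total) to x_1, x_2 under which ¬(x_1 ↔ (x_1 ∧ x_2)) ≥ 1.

x_1 = 0, x_2 = 0 ↦ 0  <
x_1 = 0, x_2 = 1/3 ↦ 0  <
x_1 = 0, x_2 = 2/3 ↦ 0  <
x_1 = 0, x_2 = 1 ↦ 0  <
x_1 = 1/3, x_2 = 0 ↦ 1/3  <
x_1 = 1/3, x_2 = 1/3 ↦ 0  <
x_1 = 1/3, x_2 = 2/3 ↦ 0  <
x_1 = 1/3, x_2 = 1 ↦ 0  <
x_1 = 2/3, x_2 = 0 ↦ 2/3  <
x_1 = 2/3, x_2 = 1/3 ↦ 1/3  <
x_1 = 2/3, x_2 = 2/3 ↦ 0  <
x_1 = 2/3, x_2 = 1 ↦ 0  <
x_1 = 1, x_2 = 0 ↦ 1  ≥
x_1 = 1, x_2 = 1/3 ↦ 2/3  <
x_1 = 1, x_2 = 2/3 ↦ 1/3  <
x_1 = 1, x_2 = 1 ↦ 0  <
So 1 of the 16 assignments meets the threshold.

1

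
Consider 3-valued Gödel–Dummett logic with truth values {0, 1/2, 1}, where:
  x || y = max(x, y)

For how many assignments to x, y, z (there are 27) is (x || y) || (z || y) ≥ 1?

19

value 1: 19 assignments (counts)
value 1/2: 7 assignments
value 0: 1 assignment
So 19 of the 27 assignments meet the threshold.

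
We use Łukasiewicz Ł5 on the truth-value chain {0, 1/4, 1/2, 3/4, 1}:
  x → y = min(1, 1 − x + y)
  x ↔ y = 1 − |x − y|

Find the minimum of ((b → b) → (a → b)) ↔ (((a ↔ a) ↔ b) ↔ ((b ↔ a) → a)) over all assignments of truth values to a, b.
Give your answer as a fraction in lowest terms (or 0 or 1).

1/2

Take a = 1/2, b = 0:
b → b = 0 → 0 = 1
a → b = 1/2 → 0 = 1/2
(b → b) → (a → b) = 1 → 1/2 = 1/2
a ↔ a = 1/2 ↔ 1/2 = 1
(a ↔ a) ↔ b = 1 ↔ 0 = 0
b ↔ a = 0 ↔ 1/2 = 1/2
(b ↔ a) → a = 1/2 → 1/2 = 1
((a ↔ a) ↔ b) ↔ ((b ↔ a) → a) = 0 ↔ 1 = 0
((b → b) → (a → b)) ↔ (((a ↔ a) ↔ b) ↔ ((b ↔ a) → a)) = 1/2 ↔ 0 = 1/2
No assignment yields a value below 1/2, so this is the minimum.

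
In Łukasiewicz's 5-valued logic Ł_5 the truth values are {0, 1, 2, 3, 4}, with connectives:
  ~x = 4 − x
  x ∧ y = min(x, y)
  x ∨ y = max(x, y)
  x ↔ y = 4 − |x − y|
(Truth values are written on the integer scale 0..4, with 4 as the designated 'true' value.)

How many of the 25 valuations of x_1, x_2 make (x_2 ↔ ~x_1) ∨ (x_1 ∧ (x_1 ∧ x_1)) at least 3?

18

value 4: 9 assignments (counts)
value 3: 9 assignments (counts)
value 2: 4 assignments
value 1: 2 assignments
value 0: 1 assignment
So 18 of the 25 assignments meet the threshold.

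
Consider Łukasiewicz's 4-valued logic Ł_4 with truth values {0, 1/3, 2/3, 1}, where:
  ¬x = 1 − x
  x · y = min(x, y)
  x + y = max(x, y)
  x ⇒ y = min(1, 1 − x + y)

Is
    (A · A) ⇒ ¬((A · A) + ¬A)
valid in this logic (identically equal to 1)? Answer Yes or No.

Counterexample: take A = 2/3.
A · A = 2/3 · 2/3 = 2/3
¬A = ¬2/3 = 1/3
(A · A) + ¬A = 2/3 + 1/3 = 2/3
¬((A · A) + ¬A) = ¬2/3 = 1/3
(A · A) ⇒ ¬((A · A) + ¬A) = 2/3 ⇒ 1/3 = 2/3
This gives 2/3 ≠ 1.

No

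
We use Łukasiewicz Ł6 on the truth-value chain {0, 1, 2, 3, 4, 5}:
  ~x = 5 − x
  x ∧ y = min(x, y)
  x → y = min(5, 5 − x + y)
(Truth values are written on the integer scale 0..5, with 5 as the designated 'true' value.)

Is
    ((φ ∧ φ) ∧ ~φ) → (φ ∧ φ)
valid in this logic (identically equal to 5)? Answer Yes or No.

Yes

φ = 0 ↦ 5
φ = 1 ↦ 5
φ = 2 ↦ 5
φ = 3 ↦ 5
φ = 4 ↦ 5
φ = 5 ↦ 5
Every assignment gives a value ≥ 5.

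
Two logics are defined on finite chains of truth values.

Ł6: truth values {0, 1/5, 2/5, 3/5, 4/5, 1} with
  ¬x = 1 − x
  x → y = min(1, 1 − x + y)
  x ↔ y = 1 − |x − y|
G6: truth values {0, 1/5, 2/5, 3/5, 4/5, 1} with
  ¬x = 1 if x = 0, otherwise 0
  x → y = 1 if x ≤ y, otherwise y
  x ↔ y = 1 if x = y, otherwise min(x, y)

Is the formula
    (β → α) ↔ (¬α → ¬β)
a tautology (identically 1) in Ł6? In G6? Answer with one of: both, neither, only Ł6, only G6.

only Ł6

In Ł6: every assignment gives 1 — tautology.
In G6: at α = 1/5, β = 2/5 the value is 1/5 — not a tautology.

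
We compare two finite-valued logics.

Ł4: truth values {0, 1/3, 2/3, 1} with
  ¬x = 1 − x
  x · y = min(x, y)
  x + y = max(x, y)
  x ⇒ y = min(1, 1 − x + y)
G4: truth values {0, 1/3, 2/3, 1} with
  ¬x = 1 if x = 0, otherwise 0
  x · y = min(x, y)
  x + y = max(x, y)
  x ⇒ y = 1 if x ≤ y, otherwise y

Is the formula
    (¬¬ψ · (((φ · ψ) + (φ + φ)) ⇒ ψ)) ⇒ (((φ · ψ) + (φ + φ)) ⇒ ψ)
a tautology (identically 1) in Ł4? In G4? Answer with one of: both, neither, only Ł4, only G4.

In Ł4: every assignment gives 1 — tautology.
In G4: every assignment gives 1 — tautology.

both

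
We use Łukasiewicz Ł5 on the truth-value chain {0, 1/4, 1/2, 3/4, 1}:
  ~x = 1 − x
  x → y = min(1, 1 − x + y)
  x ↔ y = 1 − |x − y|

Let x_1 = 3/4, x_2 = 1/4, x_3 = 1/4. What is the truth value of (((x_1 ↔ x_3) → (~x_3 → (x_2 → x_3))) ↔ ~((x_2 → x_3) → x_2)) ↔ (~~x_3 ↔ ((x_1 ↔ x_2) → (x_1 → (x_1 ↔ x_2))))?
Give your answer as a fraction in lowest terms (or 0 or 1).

1/2

x_1 ↔ x_3 = 3/4 ↔ 1/4 = 1/2
~x_3 = ~1/4 = 3/4
x_2 → x_3 = 1/4 → 1/4 = 1
~x_3 → (x_2 → x_3) = 3/4 → 1 = 1
(x_1 ↔ x_3) → (~x_3 → (x_2 → x_3)) = 1/2 → 1 = 1
x_2 → x_3 = 1/4 → 1/4 = 1
(x_2 → x_3) → x_2 = 1 → 1/4 = 1/4
~((x_2 → x_3) → x_2) = ~1/4 = 3/4
((x_1 ↔ x_3) → (~x_3 → (x_2 → x_3))) ↔ ~((x_2 → x_3) → x_2) = 1 ↔ 3/4 = 3/4
~x_3 = ~1/4 = 3/4
~~x_3 = ~3/4 = 1/4
x_1 ↔ x_2 = 3/4 ↔ 1/4 = 1/2
x_1 ↔ x_2 = 3/4 ↔ 1/4 = 1/2
x_1 → (x_1 ↔ x_2) = 3/4 → 1/2 = 3/4
(x_1 ↔ x_2) → (x_1 → (x_1 ↔ x_2)) = 1/2 → 3/4 = 1
~~x_3 ↔ ((x_1 ↔ x_2) → (x_1 → (x_1 ↔ x_2))) = 1/4 ↔ 1 = 1/4
(((x_1 ↔ x_3) → (~x_3 → (x_2 → x_3))) ↔ ~((x_2 → x_3) → x_2)) ↔ (~~x_3 ↔ ((x_1 ↔ x_2) → (x_1 → (x_1 ↔ x_2)))) = 3/4 ↔ 1/4 = 1/2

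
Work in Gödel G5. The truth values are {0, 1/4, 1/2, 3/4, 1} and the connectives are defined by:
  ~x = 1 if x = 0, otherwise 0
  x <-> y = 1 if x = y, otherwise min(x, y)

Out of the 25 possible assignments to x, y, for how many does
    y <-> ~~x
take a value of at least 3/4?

value 1: 5 assignments (counts)
value 3/4: 4 assignments (counts)
value 1/2: 4 assignments
value 1/4: 4 assignments
value 0: 8 assignments
So 9 of the 25 assignments meet the threshold.

9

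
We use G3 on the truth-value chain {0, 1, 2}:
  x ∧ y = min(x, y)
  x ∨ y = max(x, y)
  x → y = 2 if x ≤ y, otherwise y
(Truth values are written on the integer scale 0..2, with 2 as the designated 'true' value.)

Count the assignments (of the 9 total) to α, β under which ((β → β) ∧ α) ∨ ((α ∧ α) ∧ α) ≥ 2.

3

α = 0, β = 0 ↦ 0  <
α = 0, β = 1 ↦ 0  <
α = 0, β = 2 ↦ 0  <
α = 1, β = 0 ↦ 1  <
α = 1, β = 1 ↦ 1  <
α = 1, β = 2 ↦ 1  <
α = 2, β = 0 ↦ 2  ≥
α = 2, β = 1 ↦ 2  ≥
α = 2, β = 2 ↦ 2  ≥
So 3 of the 9 assignments meet the threshold.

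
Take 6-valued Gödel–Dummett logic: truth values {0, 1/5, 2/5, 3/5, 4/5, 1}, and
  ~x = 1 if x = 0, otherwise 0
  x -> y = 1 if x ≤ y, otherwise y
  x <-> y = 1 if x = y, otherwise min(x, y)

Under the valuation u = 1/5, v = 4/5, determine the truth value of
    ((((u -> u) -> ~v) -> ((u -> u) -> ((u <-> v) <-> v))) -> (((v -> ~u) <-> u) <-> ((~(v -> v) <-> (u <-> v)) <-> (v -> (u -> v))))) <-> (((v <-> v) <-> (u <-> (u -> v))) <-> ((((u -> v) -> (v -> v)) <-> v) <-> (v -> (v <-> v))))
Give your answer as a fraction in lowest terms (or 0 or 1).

1/5

u -> u = 1/5 -> 1/5 = 1
~v = ~4/5 = 0
(u -> u) -> ~v = 1 -> 0 = 0
u -> u = 1/5 -> 1/5 = 1
u <-> v = 1/5 <-> 4/5 = 1/5
(u <-> v) <-> v = 1/5 <-> 4/5 = 1/5
(u -> u) -> ((u <-> v) <-> v) = 1 -> 1/5 = 1/5
((u -> u) -> ~v) -> ((u -> u) -> ((u <-> v) <-> v)) = 0 -> 1/5 = 1
~u = ~1/5 = 0
v -> ~u = 4/5 -> 0 = 0
(v -> ~u) <-> u = 0 <-> 1/5 = 0
v -> v = 4/5 -> 4/5 = 1
~(v -> v) = ~1 = 0
u <-> v = 1/5 <-> 4/5 = 1/5
~(v -> v) <-> (u <-> v) = 0 <-> 1/5 = 0
u -> v = 1/5 -> 4/5 = 1
v -> (u -> v) = 4/5 -> 1 = 1
(~(v -> v) <-> (u <-> v)) <-> (v -> (u -> v)) = 0 <-> 1 = 0
((v -> ~u) <-> u) <-> ((~(v -> v) <-> (u <-> v)) <-> (v -> (u -> v))) = 0 <-> 0 = 1
(((u -> u) -> ~v) -> ((u -> u) -> ((u <-> v) <-> v))) -> (((v -> ~u) <-> u) <-> ((~(v -> v) <-> (u <-> v)) <-> (v -> (u -> v)))) = 1 -> 1 = 1
v <-> v = 4/5 <-> 4/5 = 1
u -> v = 1/5 -> 4/5 = 1
u <-> (u -> v) = 1/5 <-> 1 = 1/5
(v <-> v) <-> (u <-> (u -> v)) = 1 <-> 1/5 = 1/5
u -> v = 1/5 -> 4/5 = 1
v -> v = 4/5 -> 4/5 = 1
(u -> v) -> (v -> v) = 1 -> 1 = 1
((u -> v) -> (v -> v)) <-> v = 1 <-> 4/5 = 4/5
v <-> v = 4/5 <-> 4/5 = 1
v -> (v <-> v) = 4/5 -> 1 = 1
(((u -> v) -> (v -> v)) <-> v) <-> (v -> (v <-> v)) = 4/5 <-> 1 = 4/5
((v <-> v) <-> (u <-> (u -> v))) <-> ((((u -> v) -> (v -> v)) <-> v) <-> (v -> (v <-> v))) = 1/5 <-> 4/5 = 1/5
((((u -> u) -> ~v) -> ((u -> u) -> ((u <-> v) <-> v))) -> (((v -> ~u) <-> u) <-> ((~(v -> v) <-> (u <-> v)) <-> (v -> (u -> v))))) <-> (((v <-> v) <-> (u <-> (u -> v))) <-> ((((u -> v) -> (v -> v)) <-> v) <-> (v -> (v <-> v)))) = 1 <-> 1/5 = 1/5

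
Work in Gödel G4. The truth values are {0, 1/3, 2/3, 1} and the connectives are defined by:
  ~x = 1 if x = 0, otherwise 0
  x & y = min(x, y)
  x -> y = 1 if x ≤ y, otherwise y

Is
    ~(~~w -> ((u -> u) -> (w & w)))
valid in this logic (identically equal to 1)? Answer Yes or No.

Counterexample: take u = 0, w = 0.
~w = ~0 = 1
~~w = ~1 = 0
u -> u = 0 -> 0 = 1
w & w = 0 & 0 = 0
(u -> u) -> (w & w) = 1 -> 0 = 0
~~w -> ((u -> u) -> (w & w)) = 0 -> 0 = 1
~(~~w -> ((u -> u) -> (w & w))) = ~1 = 0
This gives 0 ≠ 1.

No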